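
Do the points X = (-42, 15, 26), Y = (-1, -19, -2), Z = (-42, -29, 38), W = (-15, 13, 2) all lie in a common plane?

A normal to the plane through X, Y, Z is n = XY × XZ = (-1640, -492, -1804).
The plane has equation n·P = 14596. For W: n·W = 14596.
Equal, so W lies in the plane and all four are coplanar.

Yes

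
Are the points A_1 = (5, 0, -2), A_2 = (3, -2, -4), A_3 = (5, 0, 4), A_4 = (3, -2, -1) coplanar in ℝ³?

Yes

With A_1 as base: A_1A_2 = (-2, -2, -2), A_1A_3 = (0, 0, 6), A_1A_4 = (-2, -2, 1).
A_1A_3 × A_1A_4 = (12, -12, 0).
A_1A_2 · (A_1A_3 × A_1A_4) = 0.
The scalar triple product vanishes, so the four points are coplanar.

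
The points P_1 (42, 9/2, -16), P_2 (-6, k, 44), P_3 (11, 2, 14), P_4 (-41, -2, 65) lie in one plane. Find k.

9/2

Normal to plane P_1P_3P_4: n = (-15/2, 21, -6); plane equation n·P = -249/2.
Requiring n·P_2 = -249/2: (21)k + (-219) = -249/2.
So k = 9/2.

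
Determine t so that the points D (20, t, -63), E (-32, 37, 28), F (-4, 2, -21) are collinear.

Direction EF = (28, -35, -49). From the x-coordinate of D, the parameter along the line is τ = (20 − (-32))/28 = 13/7.
Then t = 37 + 13/7·(-35) = -28.

-28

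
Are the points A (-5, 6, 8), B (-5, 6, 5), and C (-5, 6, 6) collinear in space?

AB = (0, 0, -3), AC = (0, 0, -2).
AB × AC = (0, 0, 0).
The cross product vanishes, so the three points are collinear.

Yes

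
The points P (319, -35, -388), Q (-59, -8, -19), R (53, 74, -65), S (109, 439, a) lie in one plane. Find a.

The points are coplanar iff PQ · (PR × PS) = 0.
Expanding, this is linear in a: (-34020)a + (4762800) = 0.
So a = 140.

140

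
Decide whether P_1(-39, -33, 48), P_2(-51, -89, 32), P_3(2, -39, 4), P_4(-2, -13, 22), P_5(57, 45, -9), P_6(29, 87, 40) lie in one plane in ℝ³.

No

The plane through P_1, P_2, P_3 has normal n = P_1P_2 × P_1P_3 = (2368, -1184, 2368) and equation n·P = 60384.
Checking the remaining points: n·P_4 = 62752, n·P_5 = 60384, n·P_6 = 60384.
Since n·P_4 = 62752 ≠ 60384, P_4 is off the plane and the points are not all coplanar.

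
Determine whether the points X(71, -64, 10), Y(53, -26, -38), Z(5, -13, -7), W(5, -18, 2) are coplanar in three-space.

A normal to the plane through X, Y, Z is n = XY × XZ = (1802, 2862, 1590).
The plane has equation n·P = -39326. For W: n·W = -39326.
Equal, so W lies in the plane and all four are coplanar.

Yes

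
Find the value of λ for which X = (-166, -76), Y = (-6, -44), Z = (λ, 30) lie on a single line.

364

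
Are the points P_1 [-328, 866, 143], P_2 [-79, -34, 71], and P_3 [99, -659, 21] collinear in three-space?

No

P_1P_2 = (249, -900, -72), P_1P_3 = (427, -1525, -122).
P_1P_2 × P_1P_3 = (0, -366, 4575).
The cross product is nonzero, so the points do not lie on one line.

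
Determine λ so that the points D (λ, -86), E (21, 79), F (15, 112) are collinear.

Collinearity: (D − E) must be parallel to (F − E) = (-6, 33).
Cross-multiplying the components: (λ − 21)·(33) = (-165)·(-6).
Solving gives λ = 51.

51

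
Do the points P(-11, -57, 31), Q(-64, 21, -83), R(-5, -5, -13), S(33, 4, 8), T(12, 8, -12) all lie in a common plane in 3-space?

The plane through P, Q, R has normal n = PQ × PR = (2496, -3016, -3224) and equation n·X = 44512.
Checking the remaining points: n·S = 44512, n·T = 44512.
All equal 44512, so all 5 points lie in one plane.

Yes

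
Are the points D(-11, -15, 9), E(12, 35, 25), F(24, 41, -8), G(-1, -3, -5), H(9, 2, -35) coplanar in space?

No

The plane through D, E, F has normal n = DE × DF = (-1746, 951, -462) and equation n·P = 783.
Checking the remaining points: n·G = 1203, n·H = 2358.
Since n·G = 1203 ≠ 783, G is off the plane and the points are not all coplanar.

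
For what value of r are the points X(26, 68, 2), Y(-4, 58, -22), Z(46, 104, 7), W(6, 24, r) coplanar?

0

Normal to plane XYZ: n = (814, -330, -880); plane equation n·P = -3036.
Requiring n·W = -3036: (-880)r + (-3036) = -3036.
So r = 0.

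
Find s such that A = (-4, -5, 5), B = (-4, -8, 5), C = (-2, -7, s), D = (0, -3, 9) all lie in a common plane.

7

The points are coplanar iff AB · (AC × AD) = 0.
Expanding, this is linear in s: (-12)s + (84) = 0.
So s = 7.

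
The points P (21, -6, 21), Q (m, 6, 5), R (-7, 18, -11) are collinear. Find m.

Collinearity requires PQ × PR = 0; each component is linear in m.
The y-component gives (32)m + (-224) = 0, so m = 7.
The remaining components then also vanish.

7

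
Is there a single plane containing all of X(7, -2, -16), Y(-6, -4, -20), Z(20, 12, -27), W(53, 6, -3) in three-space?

Yes

A normal to the plane through X, Y, Z is n = XY × XZ = (78, -195, -156).
The plane has equation n·P = 3432. For W: n·W = 3432.
Equal, so W lies in the plane and all four are coplanar.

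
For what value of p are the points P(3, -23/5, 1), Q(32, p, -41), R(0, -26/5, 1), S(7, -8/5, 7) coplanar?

Normal to plane PRS: n = (-18/5, 18, -33/5); plane equation n·X = -501/5.
Requiring n·Q = -501/5: (18)p + (777/5) = -501/5.
So p = -71/5.

-71/5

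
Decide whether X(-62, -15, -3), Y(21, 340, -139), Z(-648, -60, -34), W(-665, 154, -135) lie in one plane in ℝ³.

No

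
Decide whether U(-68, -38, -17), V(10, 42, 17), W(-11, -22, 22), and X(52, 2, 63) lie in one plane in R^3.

With U as base: UV = (78, 80, 34), UW = (57, 16, 39), UX = (120, 40, 80).
UW × UX = (-280, 120, 360).
UV · (UW × UX) = 0.
The scalar triple product vanishes, so the four points are coplanar.

Yes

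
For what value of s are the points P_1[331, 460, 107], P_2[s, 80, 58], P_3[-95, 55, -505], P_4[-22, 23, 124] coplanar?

Normal to plane P_1P_3P_4: n = (-274329, 223278, 43197); plane equation n·P = 16527060.
Requiring n·P_2 = 16527060: (-274329)s + (20367666) = 16527060.
So s = 14.

14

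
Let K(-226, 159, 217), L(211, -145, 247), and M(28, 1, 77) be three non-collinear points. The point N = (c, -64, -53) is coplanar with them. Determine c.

A normal to the plane is n = KL × KM = (47300, 68800, 8170).
N lies in the plane iff n · KN = 0.
This gives (47300)c + (-6858500) = 0, so c = 145.

145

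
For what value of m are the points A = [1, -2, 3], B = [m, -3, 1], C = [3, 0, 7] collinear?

Direction AC = (2, 2, 4). From the y-coordinate of B, the parameter along the line is τ = (-3 − (-2))/2 = -1/2.
Then m = 1 + (-1/2)·(2) = 0.

0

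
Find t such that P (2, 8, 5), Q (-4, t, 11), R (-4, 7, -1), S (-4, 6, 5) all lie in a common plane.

Normal to plane PRS: n = (-12, 36, 6); plane equation n·X = 294.
Requiring n·Q = 294: (36)t + (114) = 294.
So t = 5.

5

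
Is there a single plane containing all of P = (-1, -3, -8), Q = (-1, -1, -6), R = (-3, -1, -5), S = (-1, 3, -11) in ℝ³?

The four points are coplanar iff the 3×3 determinant with rows PQ, PR, PS is zero.
Rows: (0, 2, 2), (-2, 2, 3), (0, 6, -3).
Expanding along the first row: (0)(-24) − (2)(6) + (2)(-12) = -36.
Nonzero ⇒ not coplanar.

No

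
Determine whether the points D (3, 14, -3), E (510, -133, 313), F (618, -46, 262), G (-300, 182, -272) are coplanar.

The four points are coplanar iff the 3×3 determinant with rows DE, DF, DG is zero.
Rows: (507, -147, 316), (615, -60, 265), (-303, 168, -269).
Expanding along the first row: (507)(-28380) − (-147)(-85140) + (316)(85140) = 0.
Zero determinant ⇒ coplanar.

Yes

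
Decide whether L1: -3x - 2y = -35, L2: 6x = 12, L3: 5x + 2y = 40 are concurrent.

Intersecting L1 and L2: solving the 2×2 system gives (x, y) = (2, 29/2).
Substitute into L3: (5)(2) + (2)(29/2) = 39.
But L3 requires 40 ≠ 39, so the three lines have no common point.

No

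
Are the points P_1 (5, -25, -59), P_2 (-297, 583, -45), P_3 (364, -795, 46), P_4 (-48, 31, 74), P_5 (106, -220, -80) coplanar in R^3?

No

The plane through P_1, P_2, P_3 has normal n = P_1P_2 × P_1P_3 = (74620, 36736, 14268) and equation n·P = -1387112.
Checking the remaining points: n·P_4 = -1387112, n·P_5 = -1313640.
Since n·P_5 = -1313640 ≠ -1387112, P_5 is off the plane and the points are not all coplanar.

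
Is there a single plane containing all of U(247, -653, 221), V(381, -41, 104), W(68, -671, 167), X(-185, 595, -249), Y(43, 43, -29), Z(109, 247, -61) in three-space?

Yes

The plane through U, V, W has normal n = UV × UW = (-35154, 28179, 107136) and equation n·P = -3406869.
Checking the remaining points: n·X = -3406869, n·Y = -3406869, n·Z = -3406869.
All equal -3406869, so all 6 points lie in one plane.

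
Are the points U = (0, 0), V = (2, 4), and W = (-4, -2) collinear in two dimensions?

UV = (2, 4), UW = (-4, -2).
det[UV; UW] = (2)(-2) − (4)(-4) = 12.
The determinant is nonzero, so they are not collinear.

No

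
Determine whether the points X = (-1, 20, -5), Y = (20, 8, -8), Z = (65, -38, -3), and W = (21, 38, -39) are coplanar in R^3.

No

With X as base: XY = (21, -12, -3), XZ = (66, -58, 2), XW = (22, 18, -34).
XZ × XW = (1936, 2288, 2464).
XY · (XZ × XW) = 5808.
Since 5808 ≠ 0, the four points are not coplanar.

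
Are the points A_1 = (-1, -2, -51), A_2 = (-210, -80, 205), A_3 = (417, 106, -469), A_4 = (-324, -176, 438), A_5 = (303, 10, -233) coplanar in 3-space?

The plane through A_1, A_2, A_3 has normal n = A_1A_2 × A_1A_3 = (4956, 19646, 10032) and equation n·P = -555880.
Checking the remaining points: n·A_4 = -669424, n·A_5 = -639328.
Since n·A_4 = -669424 ≠ -555880, A_4 is off the plane and the points are not all coplanar.

No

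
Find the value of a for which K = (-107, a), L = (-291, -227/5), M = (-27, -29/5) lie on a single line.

The three points are collinear iff det[KL; KM] = 0.
This determinant is linear in a: (264)a + (23496/5) = 0, so a = -89/5.

-89/5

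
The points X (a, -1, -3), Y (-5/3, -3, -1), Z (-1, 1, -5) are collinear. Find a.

-4/3

Collinearity requires XY × XZ = 0; each component is linear in a.
The y-component gives (-4)a + (-16/3) = 0, so a = -4/3.
The remaining components then also vanish.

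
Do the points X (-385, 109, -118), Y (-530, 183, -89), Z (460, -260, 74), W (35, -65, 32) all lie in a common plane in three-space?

With X as base: XY = (-145, 74, 29), XZ = (845, -369, 192), XW = (420, -174, 150).
XZ × XW = (-21942, -46110, 7950).
XY · (XZ × XW) = 0.
The scalar triple product vanishes, so the four points are coplanar.

Yes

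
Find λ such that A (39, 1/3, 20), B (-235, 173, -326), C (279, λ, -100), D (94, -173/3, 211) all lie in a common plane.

-209/3

The points are coplanar iff AB · (AC × AD) = 0.
Expanding, this is linear in λ: (-33304)λ + (-6960536/3) = 0.
So λ = -209/3.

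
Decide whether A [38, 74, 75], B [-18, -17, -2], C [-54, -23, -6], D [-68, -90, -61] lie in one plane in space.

The four points are coplanar iff the 3×3 determinant with rows AB, AC, AD is zero.
Rows: (-56, -91, -77), (-92, -97, -81), (-106, -164, -136).
Expanding along the first row: (-56)(-92) − (-91)(3926) + (-77)(4806) = -7644.
Nonzero ⇒ not coplanar.

No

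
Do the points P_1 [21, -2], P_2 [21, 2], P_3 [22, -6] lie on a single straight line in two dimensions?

No

P_1P_2 = (0, 4), P_1P_3 = (1, -4).
Twice the signed area of △P_1P_2P_3 is (0)(-4) − (4)(1) = -4.
The area is nonzero, so the three points are not collinear.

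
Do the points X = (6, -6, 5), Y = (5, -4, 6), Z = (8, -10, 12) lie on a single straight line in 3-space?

XY = (-1, 2, 1), XZ = (2, -4, 7).
XY × XZ = (18, 9, 0).
The cross product is nonzero, so the points do not lie on one line.

No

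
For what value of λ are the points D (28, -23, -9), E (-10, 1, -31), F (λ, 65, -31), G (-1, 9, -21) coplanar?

-38

Normal to plane DEG: n = (416, 182, -520); plane equation n·P = 12142.
Requiring n·F = 12142: (416)λ + (27950) = 12142.
So λ = -38.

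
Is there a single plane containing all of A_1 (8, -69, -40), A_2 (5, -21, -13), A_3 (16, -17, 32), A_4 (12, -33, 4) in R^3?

Yes

With A_1 as base: A_1A_2 = (-3, 48, 27), A_1A_3 = (8, 52, 72), A_1A_4 = (4, 36, 44).
A_1A_3 × A_1A_4 = (-304, -64, 80).
A_1A_2 · (A_1A_3 × A_1A_4) = 0.
The scalar triple product vanishes, so the four points are coplanar.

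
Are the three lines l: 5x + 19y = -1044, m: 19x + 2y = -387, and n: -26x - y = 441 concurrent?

Yes

The three lines meet at one point iff the augmented coefficient matrix [aᵢ bᵢ cᵢ] has rank < 3, i.e. its determinant vanishes.
Here the determinant is 0.
It vanishes, so the lines are concurrent at (-15, -51).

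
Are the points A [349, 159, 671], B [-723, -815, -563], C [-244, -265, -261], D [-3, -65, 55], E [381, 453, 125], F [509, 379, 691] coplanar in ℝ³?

The plane through A, B, C has normal n = AB × AC = (384552, -267342, -123054) and equation n·P = 9132036.
Checking the remaining points: n·D = 9455604, n·E = 10026636, n·F = 9384036.
Since n·D = 9455604 ≠ 9132036, D is off the plane and the points are not all coplanar.

No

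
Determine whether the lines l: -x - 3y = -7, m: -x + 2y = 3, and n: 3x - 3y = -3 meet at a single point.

Yes

The three lines meet at one point iff the augmented coefficient matrix [aᵢ bᵢ cᵢ] has rank < 3, i.e. its determinant vanishes.
Here the determinant is 0.
It vanishes, so the lines are concurrent at (1, 2).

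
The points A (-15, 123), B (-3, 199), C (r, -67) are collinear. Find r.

-45

Collinearity: (C − A) must be parallel to (B − A) = (12, 76).
Cross-multiplying the components: (r − (-15))·(76) = (-190)·(12).
Solving gives r = -45.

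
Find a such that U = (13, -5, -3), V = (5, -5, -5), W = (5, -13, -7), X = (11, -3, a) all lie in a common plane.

-3

Normal to plane UVW: n = (-16, -16, 64); plane equation n·P = -320.
Requiring n·X = -320: (64)a + (-128) = -320.
So a = -3.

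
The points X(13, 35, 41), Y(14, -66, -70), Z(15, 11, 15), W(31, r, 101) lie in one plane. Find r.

Coplanarity ⇔ det[XY; XZ; XW] = 0.
Expanding, this is linear in r: (-196)r + (16856) = 0.
So r = 86.

86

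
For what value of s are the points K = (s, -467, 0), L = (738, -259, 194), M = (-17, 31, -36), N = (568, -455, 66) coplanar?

418

The points are coplanar iff KL · (KM × KN) = 0.
Expanding, this is linear in s: (82200)s + (-34359600) = 0.
So s = 418.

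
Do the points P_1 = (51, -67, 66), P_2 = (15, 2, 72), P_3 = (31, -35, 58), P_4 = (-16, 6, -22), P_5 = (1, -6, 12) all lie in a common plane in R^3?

Yes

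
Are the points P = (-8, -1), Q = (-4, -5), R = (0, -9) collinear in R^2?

Yes

PQ = (4, -4), PR = (8, -8).
det[PQ; PR] = (4)(-8) − (-4)(8) = 0.
The determinant is zero, so the points are collinear.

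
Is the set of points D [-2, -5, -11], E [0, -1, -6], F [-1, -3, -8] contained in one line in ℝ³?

No

DE = (2, 4, 5), DF = (1, 2, 3).
DE × DF = (2, -1, 0).
The cross product is nonzero, so the points do not lie on one line.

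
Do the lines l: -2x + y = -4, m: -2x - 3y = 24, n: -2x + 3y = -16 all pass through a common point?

No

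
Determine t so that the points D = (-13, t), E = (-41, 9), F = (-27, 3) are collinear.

-3

The three points are collinear iff det[DE; DF] = 0.
This determinant is linear in t: (14)t + (42) = 0, so t = -3.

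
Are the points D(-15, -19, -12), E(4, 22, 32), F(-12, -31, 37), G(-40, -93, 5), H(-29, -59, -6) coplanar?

The plane through D, E, F has normal n = DE × DF = (2537, -799, -351) and equation n·P = -18662.
Checking the remaining points: n·G = -28928, n·H = -24326.
Since n·G = -28928 ≠ -18662, G is off the plane and the points are not all coplanar.

No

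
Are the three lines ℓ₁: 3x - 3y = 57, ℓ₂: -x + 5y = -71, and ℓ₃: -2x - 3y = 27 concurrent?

The three lines meet at one point iff the augmented coefficient matrix [aᵢ bᵢ cᵢ] has rank < 3, i.e. its determinant vanishes.
Here the determinant is 0.
It vanishes, so the lines are concurrent at (6, -13).

Yes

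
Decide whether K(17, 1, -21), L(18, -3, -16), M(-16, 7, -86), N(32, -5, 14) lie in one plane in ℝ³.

No

The four points are coplanar iff the 3×3 determinant with rows KL, KM, KN is zero.
Rows: (1, -4, 5), (-33, 6, -65), (15, -6, 35).
Expanding along the first row: (1)(-180) − (-4)(-180) + (5)(108) = -360.
Nonzero ⇒ not coplanar.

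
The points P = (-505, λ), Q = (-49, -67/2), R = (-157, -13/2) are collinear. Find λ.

161/2

The three points are collinear iff det[PQ; PR] = 0.
This determinant is linear in λ: (-108)λ + (8694) = 0, so λ = 161/2.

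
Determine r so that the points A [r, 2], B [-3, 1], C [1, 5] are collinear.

-2

Collinearity: (A − B) must be parallel to (C − B) = (4, 4).
Cross-multiplying the components: (r − (-3))·(4) = (1)·(4).
Solving gives r = -2.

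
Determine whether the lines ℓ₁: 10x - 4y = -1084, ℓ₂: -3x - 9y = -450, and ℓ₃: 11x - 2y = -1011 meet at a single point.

Lines aᵢx + bᵢy = cᵢ with pairwise distinct directions are concurrent exactly when det[aᵢ bᵢ cᵢ] = 0.
Here the determinant is 102.
Nonzero, so no common point exists.

No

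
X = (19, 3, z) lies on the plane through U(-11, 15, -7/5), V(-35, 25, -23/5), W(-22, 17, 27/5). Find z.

A normal to the plane is n = UV × UW = (372/5, 992/5, 62).
X lies in the plane iff n · UX = 0.
This gives (62)z + (-62) = 0, so z = 1.

1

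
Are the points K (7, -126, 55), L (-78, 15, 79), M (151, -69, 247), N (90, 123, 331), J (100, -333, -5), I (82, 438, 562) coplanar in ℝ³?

No

The plane through K, L, M has normal n = KL × KM = (25704, 19776, -25149) and equation n·P = -3695043.
Checking the remaining points: n·N = -3578511, n·J = -3889263, n·I = -3364122.
Since n·N = -3578511 ≠ -3695043, N is off the plane and the points are not all coplanar.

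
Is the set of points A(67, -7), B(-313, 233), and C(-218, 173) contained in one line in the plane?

Yes

AB = (-380, 240), AC = (-285, 180).
Twice the signed area of △ABC is (-380)(180) − (240)(-285) = 0.
The triangle is degenerate (zero area), so the points are collinear.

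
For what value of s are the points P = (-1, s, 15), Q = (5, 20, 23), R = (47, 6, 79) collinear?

Direction QR = (42, -14, 56). From the x-coordinate of P, the parameter along the line is τ = (-1 − 5)/42 = -1/7.
Then s = 20 + (-1/7)·(-14) = 22.

22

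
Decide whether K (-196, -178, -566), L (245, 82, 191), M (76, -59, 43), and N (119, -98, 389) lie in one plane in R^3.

No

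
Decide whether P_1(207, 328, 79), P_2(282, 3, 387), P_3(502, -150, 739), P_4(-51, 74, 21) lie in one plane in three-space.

No

The four points are coplanar iff the 3×3 determinant with rows P_1P_2, P_1P_3, P_1P_4 is zero.
Rows: (75, -325, 308), (295, -478, 660), (-258, -254, -58).
Expanding along the first row: (75)(195364) − (-325)(153170) + (308)(-198254) = 3370318.
Nonzero ⇒ not coplanar.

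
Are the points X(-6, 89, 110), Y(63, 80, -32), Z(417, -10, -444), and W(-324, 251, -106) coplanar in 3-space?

Yes

The four points are coplanar iff the 3×3 determinant with rows XY, XZ, XW is zero.
Rows: (69, -9, -142), (423, -99, -554), (-318, 162, -216).
Expanding along the first row: (69)(111132) − (-9)(-267540) + (-142)(37044) = 0.
Zero determinant ⇒ coplanar.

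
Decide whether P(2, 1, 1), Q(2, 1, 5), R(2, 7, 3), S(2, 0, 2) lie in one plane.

Yes

A normal to the plane through P, Q, R is n = PQ × PR = (-24, 0, 0).
The plane has equation n·X = -48. For S: n·S = -48.
Equal, so S lies in the plane and all four are coplanar.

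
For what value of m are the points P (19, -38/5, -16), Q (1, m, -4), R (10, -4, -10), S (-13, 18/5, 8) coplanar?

Normal to plane PRS: n = (96/5, 24, 72/5); plane equation n·X = -48.
Requiring n·Q = -48: (24)m + (-192/5) = -48.
So m = -2/5.

-2/5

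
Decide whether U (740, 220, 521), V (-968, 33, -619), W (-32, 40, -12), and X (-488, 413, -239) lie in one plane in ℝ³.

With U as base: UV = (-1708, -187, -1140), UW = (-772, -180, -533), UX = (-1228, 193, -760).
UW × UX = (239669, 67804, -370036).
UV · (UW × UX) = -192960.
Since -192960 ≠ 0, the four points are not coplanar.

No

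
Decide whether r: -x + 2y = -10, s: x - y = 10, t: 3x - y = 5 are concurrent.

No

The three lines meet at one point iff the augmented coefficient matrix [aᵢ bᵢ cᵢ] has rank < 3, i.e. its determinant vanishes.
Here the determinant is 25.
Nonzero, so no common point exists.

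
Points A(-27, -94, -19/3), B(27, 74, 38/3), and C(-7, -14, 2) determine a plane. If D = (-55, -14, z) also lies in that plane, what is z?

A normal to the plane is n = AB × AC = (-120, -70, 960).
D lies in the plane iff n · AD = 0.
This gives (960)z + (3840) = 0, so z = -4.

-4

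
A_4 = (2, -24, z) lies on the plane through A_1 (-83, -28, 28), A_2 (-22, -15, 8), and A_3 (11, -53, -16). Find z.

The plane through A_1, A_2, A_3 has equation −1072x + 804y − 2747z = -10452.
Substituting A_4: (-2747)z + (-21440) = -10452, so z = -4.

-4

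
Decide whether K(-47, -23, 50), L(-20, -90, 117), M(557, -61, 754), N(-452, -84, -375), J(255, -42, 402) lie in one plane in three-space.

The plane through K, L, M has normal n = KL × KM = (-44622, 21460, 39442) and equation n·P = 3575754.
Checking the remaining points: n·N = 3575754, n·J = 3575754.
All equal 3575754, so all 5 points lie in one plane.

Yes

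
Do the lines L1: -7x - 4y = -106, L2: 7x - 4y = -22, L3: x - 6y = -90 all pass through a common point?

Yes

Intersecting L1 and L2: solving the 2×2 system gives (x, y) = (6, 16).
Substitute into L3: (1)(6) + (-6)(16) = -90.
This equals -90, so (6, 16) lies on all three lines and they are concurrent.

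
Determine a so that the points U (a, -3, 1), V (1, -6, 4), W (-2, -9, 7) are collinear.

Collinearity requires UV × UW = 0; each component is linear in a.
The y-component gives (3)a + (-12) = 0, so a = 4.
The remaining components then also vanish.

4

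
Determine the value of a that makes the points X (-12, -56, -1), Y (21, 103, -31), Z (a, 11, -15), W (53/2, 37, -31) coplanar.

4

Coplanarity ⇔ det[XY; XZ; XW] = 0.
Expanding, this is linear in a: (1980)a + (-7920) = 0.
So a = 4.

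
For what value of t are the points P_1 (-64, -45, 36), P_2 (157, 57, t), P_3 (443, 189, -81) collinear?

-15

Collinearity requires P_1P_2 × P_1P_3 = 0; each component is linear in t.
The x-component gives (-234)t + (-3510) = 0, so t = -15.
The remaining components then also vanish.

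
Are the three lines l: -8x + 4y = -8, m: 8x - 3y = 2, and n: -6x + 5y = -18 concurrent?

Yes

The three lines meet at one point iff the augmented coefficient matrix [aᵢ bᵢ cᵢ] has rank < 3, i.e. its determinant vanishes.
Here the determinant is 0.
It vanishes, so the lines are concurrent at (-2, -6).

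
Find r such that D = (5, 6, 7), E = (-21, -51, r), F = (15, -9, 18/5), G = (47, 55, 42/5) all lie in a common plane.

12/5

Normal to plane DFG: n = (728/5, -784/5, 1120); plane equation n·P = 38136/5.
Requiring n·E = 38136/5: (1120)r + (24696/5) = 38136/5.
So r = 12/5.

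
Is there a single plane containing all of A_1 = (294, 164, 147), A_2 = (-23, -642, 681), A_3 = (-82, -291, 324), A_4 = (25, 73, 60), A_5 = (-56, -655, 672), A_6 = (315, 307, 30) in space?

Yes

The plane through A_1, A_2, A_3 has normal n = A_1A_2 × A_1A_3 = (100308, -144675, -158821) and equation n·P = -17582835.
Checking the remaining points: n·A_4 = -17582835, n·A_5 = -17582835, n·A_6 = -17582835.
All equal -17582835, so all 6 points lie in one plane.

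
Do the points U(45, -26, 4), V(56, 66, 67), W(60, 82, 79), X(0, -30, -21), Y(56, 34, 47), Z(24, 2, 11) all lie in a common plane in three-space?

Yes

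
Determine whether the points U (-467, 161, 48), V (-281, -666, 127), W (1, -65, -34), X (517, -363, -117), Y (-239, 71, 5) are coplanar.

No

The plane through U, V, W has normal n = UV × UW = (85668, 52224, 345000) and equation n·P = -15038892.
Checking the remaining points: n·X = -15031956, n·Y = -15041748.
Since n·X = -15031956 ≠ -15038892, X is off the plane and the points are not all coplanar.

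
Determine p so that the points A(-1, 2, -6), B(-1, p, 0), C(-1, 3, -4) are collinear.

Direction AC = (0, 1, 2). From the z-coordinate of B, the parameter along the line is τ = (0 − (-6))/2 = 3.
Then p = 2 + 3·(1) = 5.

5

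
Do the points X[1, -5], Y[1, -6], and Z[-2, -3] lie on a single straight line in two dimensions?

XY = (0, -1), XZ = (-3, 2).
det[XY; XZ] = (0)(2) − (-1)(-3) = -3.
The determinant is nonzero, so they are not collinear.

No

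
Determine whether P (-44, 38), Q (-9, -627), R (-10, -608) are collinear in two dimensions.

Yes

PQ = (35, -665), PR = (34, -646).
Checking proportionality: PR = 34/35·PQ, so the vectors are parallel and the points are collinear.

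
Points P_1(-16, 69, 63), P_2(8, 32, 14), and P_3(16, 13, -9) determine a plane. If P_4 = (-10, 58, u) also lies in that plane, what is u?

Coplanarity requires P_1P_2 · (P_1P_3 × P_1P_4) = 0.
P_1P_2 = (24, -37, -49), P_1P_3 = (32, -56, -72); the triple product is linear in u with coefficient -160 and constant term 7840.
Setting it to zero: u = 49.

49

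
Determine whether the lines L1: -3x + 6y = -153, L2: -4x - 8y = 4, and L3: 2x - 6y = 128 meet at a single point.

The three lines meet at one point iff the augmented coefficient matrix [aᵢ bᵢ cᵢ] has rank < 3, i.e. its determinant vanishes.
Here the determinant is 0.
It vanishes, so the lines are concurrent at (25, -13).

Yes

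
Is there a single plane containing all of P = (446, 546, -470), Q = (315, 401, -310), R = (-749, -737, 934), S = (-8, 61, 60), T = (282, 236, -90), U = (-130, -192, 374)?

The plane through P, Q, R has normal n = PQ × PR = (1700, -7276, -5202) and equation n·X = -769556.
Checking the remaining points: n·S = -769556, n·T = -769556, n·U = -769556.
All equal -769556, so all 6 points lie in one plane.

Yes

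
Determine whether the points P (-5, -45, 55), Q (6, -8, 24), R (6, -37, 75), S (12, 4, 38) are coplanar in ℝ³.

No

The four points are coplanar iff the 3×3 determinant with rows PQ, PR, PS is zero.
Rows: (11, 37, -31), (11, 8, 20), (17, 49, -17).
Expanding along the first row: (11)(-1116) − (37)(-527) + (-31)(403) = -5270.
Nonzero ⇒ not coplanar.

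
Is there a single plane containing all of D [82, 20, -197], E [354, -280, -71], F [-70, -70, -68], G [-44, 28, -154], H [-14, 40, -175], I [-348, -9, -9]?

The plane through D, E, F has normal n = DE × DF = (-27360, -54240, -70080) and equation n·P = 10477440.
Checking the remaining points: n·G = 10477440, n·H = 10477440, n·I = 10640160.
Since n·I = 10640160 ≠ 10477440, I is off the plane and the points are not all coplanar.

No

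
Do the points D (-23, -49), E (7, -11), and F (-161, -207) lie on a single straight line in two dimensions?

No

DE = (30, 38), DF = (-138, -158).
det[DE; DF] = (30)(-158) − (38)(-138) = 504.
The determinant is nonzero, so they are not collinear.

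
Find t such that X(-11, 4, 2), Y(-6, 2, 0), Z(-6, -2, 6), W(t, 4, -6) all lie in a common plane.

-3

Coplanarity ⇔ det[XY; XZ; XW] = 0.
Expanding, this is linear in t: (-20)t + (-60) = 0.
So t = -3.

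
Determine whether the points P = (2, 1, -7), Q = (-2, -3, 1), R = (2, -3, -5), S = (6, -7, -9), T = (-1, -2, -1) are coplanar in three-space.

The plane through P, Q, R has normal n = PQ × PR = (24, 8, 16) and equation n·X = -56.
Checking the remaining points: n·S = -56, n·T = -56.
All equal -56, so all 5 points lie in one plane.

Yes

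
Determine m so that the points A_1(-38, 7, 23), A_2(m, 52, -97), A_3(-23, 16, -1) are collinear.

Direction A_1A_3 = (15, 9, -24). From the y-coordinate of A_2, the parameter along the line is τ = (52 − 7)/9 = 5.
Then m = (-38) + 5·(15) = 37.

37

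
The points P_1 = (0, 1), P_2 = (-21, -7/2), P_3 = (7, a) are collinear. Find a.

5/2

The three points are collinear iff det[P_1P_2; P_1P_3] = 0.
This determinant is linear in a: (-21)a + (105/2) = 0, so a = 5/2.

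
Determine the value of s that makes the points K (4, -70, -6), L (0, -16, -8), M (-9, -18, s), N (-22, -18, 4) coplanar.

-3

Coplanarity ⇔ det[KL; KM; KN] = 0.
Expanding, this is linear in s: (-1196)s + (-3588) = 0.
So s = -3.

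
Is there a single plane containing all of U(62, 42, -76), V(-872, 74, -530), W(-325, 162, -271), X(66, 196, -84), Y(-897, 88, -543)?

The plane through U, V, W has normal n = UV × UW = (48240, -6432, -99696) and equation n·P = 10297632.
Checking the remaining points: n·X = 10297632, n·Y = 10297632.
All equal 10297632, so all 5 points lie in one plane.

Yes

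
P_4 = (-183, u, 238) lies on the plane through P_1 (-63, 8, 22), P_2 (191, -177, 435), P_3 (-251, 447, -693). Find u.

-208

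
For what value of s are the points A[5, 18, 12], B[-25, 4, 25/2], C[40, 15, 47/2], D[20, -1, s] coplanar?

Normal to plane ABC: n = (-319/2, 725/2, 580); plane equation n·P = 25375/2.
Requiring n·D = 25375/2: (580)s + (-7105/2) = 25375/2.
So s = 28.

28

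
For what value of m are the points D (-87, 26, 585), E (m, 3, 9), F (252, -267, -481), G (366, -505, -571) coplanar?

Coplanarity ⇔ det[DE; DF; DG] = 0.
Expanding, this is linear in m: (-227338)m + (9548196) = 0.
So m = 42.

42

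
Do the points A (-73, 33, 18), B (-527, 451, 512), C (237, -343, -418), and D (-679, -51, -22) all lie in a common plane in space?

Yes

The four points are coplanar iff the 3×3 determinant with rows AB, AC, AD is zero.
Rows: (-454, 418, 494), (310, -376, -436), (-606, -84, -40).
Expanding along the first row: (-454)(-21584) − (418)(-276616) + (494)(-253896) = 0.
Zero determinant ⇒ coplanar.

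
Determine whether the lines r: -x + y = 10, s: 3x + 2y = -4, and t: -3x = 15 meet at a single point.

No

The three lines meet at one point iff the augmented coefficient matrix [aᵢ bᵢ cᵢ] has rank < 3, i.e. its determinant vanishes.
Here the determinant is -3.
Nonzero, so no common point exists.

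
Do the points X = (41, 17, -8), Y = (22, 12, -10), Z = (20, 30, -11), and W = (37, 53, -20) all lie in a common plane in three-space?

The four points are coplanar iff the 3×3 determinant with rows XY, XZ, XW is zero.
Rows: (-19, -5, -2), (-21, 13, -3), (-4, 36, -12).
Expanding along the first row: (-19)(-48) − (-5)(240) + (-2)(-704) = 3520.
Nonzero ⇒ not coplanar.

No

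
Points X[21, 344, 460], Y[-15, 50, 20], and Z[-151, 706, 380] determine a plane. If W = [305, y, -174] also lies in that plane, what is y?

A normal to the plane is n = XY × XZ = (182800, 72800, -63600).
W lies in the plane iff n · XW = 0.
This gives (72800)y + (67194400) = 0, so y = -923.

-923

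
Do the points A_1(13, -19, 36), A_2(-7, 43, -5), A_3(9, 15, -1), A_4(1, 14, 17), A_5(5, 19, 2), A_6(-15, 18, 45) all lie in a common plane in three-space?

Yes

The plane through A_1, A_2, A_3 has normal n = A_1A_2 × A_1A_3 = (-900, -576, -432) and equation n·P = -16308.
Checking the remaining points: n·A_4 = -16308, n·A_5 = -16308, n·A_6 = -16308.
All equal -16308, so all 6 points lie in one plane.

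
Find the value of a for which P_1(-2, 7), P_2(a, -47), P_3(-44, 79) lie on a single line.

The three points are collinear iff det[P_1P_2; P_1P_3] = 0.
This determinant is linear in a: (72)a + (-2124) = 0, so a = 59/2.

59/2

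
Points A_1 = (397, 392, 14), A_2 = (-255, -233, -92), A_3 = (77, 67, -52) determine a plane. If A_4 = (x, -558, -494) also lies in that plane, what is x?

13

A normal to the plane is n = A_1A_2 × A_1A_3 = (6800, -9112, 11900).
A_4 lies in the plane iff n · A_1A_4 = 0.
This gives (6800)x + (-88400) = 0, so x = 13.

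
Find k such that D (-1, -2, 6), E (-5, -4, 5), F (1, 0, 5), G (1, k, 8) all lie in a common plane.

-2

Normal to plane DEF: n = (4, -6, -4); plane equation n·P = -16.
Requiring n·G = -16: (-6)k + (-28) = -16.
So k = -2.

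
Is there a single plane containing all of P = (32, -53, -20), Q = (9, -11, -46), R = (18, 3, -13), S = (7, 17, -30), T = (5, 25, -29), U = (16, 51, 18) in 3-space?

The plane through P, Q, R has normal n = PQ × PR = (1750, 525, -700) and equation n·X = 42175.
Checking the remaining points: n·S = 42175, n·T = 42175, n·U = 42175.
All equal 42175, so all 6 points lie in one plane.

Yes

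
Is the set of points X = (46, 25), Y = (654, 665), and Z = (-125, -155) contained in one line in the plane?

Yes

XY = (608, 640), XZ = (-171, -180).
det[XY; XZ] = (608)(-180) − (640)(-171) = 0.
The determinant is zero, so the points are collinear.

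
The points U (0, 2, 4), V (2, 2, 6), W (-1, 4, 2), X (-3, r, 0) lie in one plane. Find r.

4

Normal to plane UVW: n = (-4, 2, 4); plane equation n·P = 20.
Requiring n·X = 20: (2)r + (12) = 20.
So r = 4.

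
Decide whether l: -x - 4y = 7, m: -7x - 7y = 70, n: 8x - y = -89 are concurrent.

Yes

The three lines meet at one point iff the augmented coefficient matrix [aᵢ bᵢ cᵢ] has rank < 3, i.e. its determinant vanishes.
Here the determinant is 0.
It vanishes, so the lines are concurrent at (-11, 1).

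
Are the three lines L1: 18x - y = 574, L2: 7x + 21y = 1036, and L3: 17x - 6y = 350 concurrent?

Intersecting L1 and L2: solving the 2×2 system gives (x, y) = (34, 38).
Substitute into L3: (17)(34) + (-6)(38) = 350.
This equals 350, so (34, 38) lies on all three lines and they are concurrent.

Yes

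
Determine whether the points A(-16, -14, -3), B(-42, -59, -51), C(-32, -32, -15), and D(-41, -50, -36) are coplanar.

The four points are coplanar iff the 3×3 determinant with rows AB, AC, AD is zero.
Rows: (-26, -45, -48), (-16, -18, -12), (-25, -36, -33).
Expanding along the first row: (-26)(162) − (-45)(228) + (-48)(126) = 0.
Zero determinant ⇒ coplanar.

Yes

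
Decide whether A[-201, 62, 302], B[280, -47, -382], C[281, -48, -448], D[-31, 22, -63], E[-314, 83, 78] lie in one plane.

Yes

The plane through A, B, C has normal n = AB × AC = (6510, 31062, -372) and equation n·P = 504990.
Checking the remaining points: n·D = 504990, n·E = 504990.
All equal 504990, so all 5 points lie in one plane.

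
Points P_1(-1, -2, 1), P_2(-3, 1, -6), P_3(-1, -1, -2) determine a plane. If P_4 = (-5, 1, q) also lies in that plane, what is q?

-4

Coplanarity requires P_1P_2 · (P_1P_3 × P_1P_4) = 0.
P_1P_2 = (-2, 3, -7), P_1P_3 = (0, 1, -3); the triple product is linear in q with coefficient -2 and constant term -8.
Setting it to zero: q = -4.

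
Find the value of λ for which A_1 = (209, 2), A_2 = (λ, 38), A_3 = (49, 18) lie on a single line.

Collinearity: (A_2 − A_1) must be parallel to (A_3 − A_1) = (-160, 16).
Cross-multiplying the components: (λ − 209)·(16) = (36)·(-160).
Solving gives λ = -151.

-151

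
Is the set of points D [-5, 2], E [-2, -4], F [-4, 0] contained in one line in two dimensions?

Yes

DE = (3, -6), DF = (1, -2).
Twice the signed area of △DEF is (3)(-2) − (-6)(1) = 0.
The triangle is degenerate (zero area), so the points are collinear.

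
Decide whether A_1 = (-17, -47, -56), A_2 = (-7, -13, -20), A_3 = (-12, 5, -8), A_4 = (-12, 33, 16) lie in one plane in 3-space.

Yes

With A_1 as base: A_1A_2 = (10, 34, 36), A_1A_3 = (5, 52, 48), A_1A_4 = (5, 80, 72).
A_1A_3 × A_1A_4 = (-96, -120, 140).
A_1A_2 · (A_1A_3 × A_1A_4) = 0.
The scalar triple product vanishes, so the four points are coplanar.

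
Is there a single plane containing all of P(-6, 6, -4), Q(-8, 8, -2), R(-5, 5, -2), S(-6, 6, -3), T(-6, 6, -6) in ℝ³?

Yes

The plane through P, Q, R has normal n = PQ × PR = (6, 6, 0) and equation n·X = 0.
Checking the remaining points: n·S = 0, n·T = 0.
All equal 0, so all 5 points lie in one plane.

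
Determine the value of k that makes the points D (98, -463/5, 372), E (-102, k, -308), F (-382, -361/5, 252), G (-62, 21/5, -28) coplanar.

The points are coplanar iff DE · (DF × DG) = 0.
Expanding, this is linear in k: (-172800)k + (12683520) = 0.
So k = 367/5.

367/5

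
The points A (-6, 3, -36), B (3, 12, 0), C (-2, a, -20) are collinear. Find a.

Collinearity requires AB × AC = 0; each component is linear in a.
The x-component gives (-36)a + (252) = 0, so a = 7.
The remaining components then also vanish.

7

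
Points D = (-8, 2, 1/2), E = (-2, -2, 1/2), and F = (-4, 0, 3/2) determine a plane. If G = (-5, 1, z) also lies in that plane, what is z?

The plane through D, E, F has equation −4x − 6y + 4z = 22.
Substituting G: (4)z + (14) = 22, so z = 2.

2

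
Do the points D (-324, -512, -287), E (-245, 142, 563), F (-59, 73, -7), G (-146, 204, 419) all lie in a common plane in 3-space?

No

The four points are coplanar iff the 3×3 determinant with rows DE, DF, DG is zero.
Rows: (79, 654, 850), (265, 585, 280), (178, 716, 706).
Expanding along the first row: (79)(212530) − (654)(137250) + (850)(85610) = -203130.
Nonzero ⇒ not coplanar.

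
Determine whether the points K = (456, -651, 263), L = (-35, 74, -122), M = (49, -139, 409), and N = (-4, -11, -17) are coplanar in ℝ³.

With K as base: KL = (-491, 725, -385), KM = (-407, 512, 146), KN = (-460, 640, -280).
KM × KN = (-236800, -181120, -24960).
KL · (KM × KN) = -5433600.
Since -5433600 ≠ 0, the four points are not coplanar.

No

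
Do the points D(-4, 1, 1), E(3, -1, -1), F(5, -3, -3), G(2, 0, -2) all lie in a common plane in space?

No

The four points are coplanar iff the 3×3 determinant with rows DE, DF, DG is zero.
Rows: (7, -2, -2), (9, -4, -4), (6, -1, -3).
Expanding along the first row: (7)(8) − (-2)(-3) + (-2)(15) = 20.
Nonzero ⇒ not coplanar.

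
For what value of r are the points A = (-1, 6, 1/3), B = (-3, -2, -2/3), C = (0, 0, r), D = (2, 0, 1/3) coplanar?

0

Normal to plane ABD: n = (-6, -3, 36); plane equation n·P = 0.
Requiring n·C = 0: (36)r + (0) = 0.
So r = 0.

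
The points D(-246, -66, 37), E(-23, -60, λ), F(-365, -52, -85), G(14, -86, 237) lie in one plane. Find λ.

63

Normal to plane DFG: n = (360, -7920, -1260); plane equation n·P = 387540.
Requiring n·E = 387540: (-1260)λ + (466920) = 387540.
So λ = 63.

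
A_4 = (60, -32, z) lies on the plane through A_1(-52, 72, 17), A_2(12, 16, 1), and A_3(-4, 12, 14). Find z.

The plane through A_1, A_2, A_3 has equation −792x − 576y − 1152z = -19872.
Substituting A_4: (-1152)z + (-29088) = -19872, so z = -8.

-8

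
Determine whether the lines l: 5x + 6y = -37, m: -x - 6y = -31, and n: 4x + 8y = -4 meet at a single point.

Intersecting l and m: solving the 2×2 system gives (x, y) = (-17, 8).
Substitute into n: (4)(-17) + (8)(8) = -4.
This equals -4, so (-17, 8) lies on all three lines and they are concurrent.

Yes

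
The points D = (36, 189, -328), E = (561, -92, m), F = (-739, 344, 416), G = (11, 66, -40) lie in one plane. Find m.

-469

The points are coplanar iff DE · (DF × DG) = 0.
Expanding, this is linear in m: (99200)m + (46524800) = 0.
So m = -469.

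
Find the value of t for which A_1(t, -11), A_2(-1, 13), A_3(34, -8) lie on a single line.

39

The three points are collinear iff det[A_1A_2; A_1A_3] = 0.
This determinant is linear in t: (21)t + (-819) = 0, so t = 39.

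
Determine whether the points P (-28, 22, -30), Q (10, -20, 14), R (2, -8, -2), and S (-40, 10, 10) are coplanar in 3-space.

With P as base: PQ = (38, -42, 44), PR = (30, -30, 28), PS = (-12, -12, 40).
PR × PS = (-864, -1536, -720).
PQ · (PR × PS) = 0.
The scalar triple product vanishes, so the four points are coplanar.

Yes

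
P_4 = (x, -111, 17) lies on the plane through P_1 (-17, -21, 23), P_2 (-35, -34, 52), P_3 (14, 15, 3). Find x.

The plane through P_1, P_2, P_3 has equation −784x + 539y − 245z = -3626.
Substituting P_4: (-784)x + (-63994) = -3626, so x = -77.

-77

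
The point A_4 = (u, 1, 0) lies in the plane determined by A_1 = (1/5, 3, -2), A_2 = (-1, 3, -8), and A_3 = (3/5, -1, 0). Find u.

3/5

The plane through A_1, A_2, A_3 has equation −24x + (24/5)z = -72/5.
Substituting A_4: (-24)u + (0) = -72/5, so u = 3/5.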